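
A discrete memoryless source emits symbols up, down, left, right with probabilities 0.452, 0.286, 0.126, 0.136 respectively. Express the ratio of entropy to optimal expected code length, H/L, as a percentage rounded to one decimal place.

Entropy H = −Σ p log₂ p ≈ 1.8023 bits.
Huffman merges: 63/500+17/125→131/500; 131/500+143/500→137/250; 113/250+137/250→1. L = 181/100 ≈ 1.8100.
Efficiency = H/L = 1.8023/1.8100 = 99.6%.

99.6%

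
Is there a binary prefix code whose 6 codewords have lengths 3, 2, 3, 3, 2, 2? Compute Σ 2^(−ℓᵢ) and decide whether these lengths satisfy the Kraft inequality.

1.125; no

With common denominator 2^3 = 8: Σ 2^(−ℓᵢ) = 1/8 + 2/8 + 1/8 + 1/8 + 2/8 + 2/8 = 9/8 = 1.125.
Kraft's inequality requires Σ ≤ 1; here Σ = 1.125 > 1, so no such prefix code exists.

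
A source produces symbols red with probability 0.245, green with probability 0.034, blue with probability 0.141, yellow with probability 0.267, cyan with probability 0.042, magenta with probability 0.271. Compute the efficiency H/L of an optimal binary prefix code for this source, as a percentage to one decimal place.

99.1%

Entropy H = −Σ p log₂ p ≈ 2.2727 bits.
Huffman merges: 17/500+21/500→19/250; 19/250+141/1000→217/1000; 217/1000+49/200→231/500; 267/1000+271/1000→269/500; 231/500+269/500→1. L = 2293/1000 ≈ 2.2930.
Efficiency = H/L = 2.2727/2.2930 = 99.1%.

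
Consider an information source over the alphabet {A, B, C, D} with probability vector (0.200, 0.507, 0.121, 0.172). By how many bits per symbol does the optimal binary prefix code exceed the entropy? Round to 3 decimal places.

Entropy H = −Σ p log₂ p ≈ 1.7667 bits.
Huffman merges: 121/1000+43/250→293/1000; 1/5+293/1000→493/1000; 493/1000+507/1000→1. L = 893/500 ≈ 1.7860.
L − H = 1.7860 − 1.7667 = 0.019 bits.

0.019 bits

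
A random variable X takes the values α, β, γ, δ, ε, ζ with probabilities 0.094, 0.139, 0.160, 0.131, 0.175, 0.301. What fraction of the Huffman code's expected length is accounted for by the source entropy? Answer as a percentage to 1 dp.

98.5%

Entropy H = −Σ p log₂ p ≈ 2.4850 bits.
Huffman merges: 47/500+131/1000→9/40; 139/1000+4/25→299/1000; 7/40+9/40→2/5; 299/1000+301/1000→3/5; 2/5+3/5→1. L = 631/250 ≈ 2.5240.
Efficiency = H/L = 2.4850/2.5240 = 98.5%.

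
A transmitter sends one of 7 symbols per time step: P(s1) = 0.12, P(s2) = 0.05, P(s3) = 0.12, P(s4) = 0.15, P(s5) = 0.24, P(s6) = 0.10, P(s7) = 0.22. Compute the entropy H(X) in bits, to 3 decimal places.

H = −Σ pᵢ log₂ pᵢ.
−0.12·log₂(0.12) = 0.3671
−0.05·log₂(0.05) = 0.2161
−0.12·log₂(0.12) = 0.3671
−0.15·log₂(0.15) = 0.4105
−0.24·log₂(0.24) = 0.4941
−0.10·log₂(0.10) = 0.3322
−0.22·log₂(0.22) = 0.4806
Sum ≈ 2.6677 → 2.668 bits.

2.668 bits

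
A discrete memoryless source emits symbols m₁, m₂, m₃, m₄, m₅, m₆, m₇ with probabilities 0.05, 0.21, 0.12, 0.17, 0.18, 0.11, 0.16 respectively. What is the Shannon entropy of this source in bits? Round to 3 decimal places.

2.709 bits

H = −Σ pᵢ log₂ pᵢ.
−0.05·log₂(0.05) = 0.2161
−0.21·log₂(0.21) = 0.4728
−0.12·log₂(0.12) = 0.3671
−0.17·log₂(0.17) = 0.4346
−0.18·log₂(0.18) = 0.4453
−0.11·log₂(0.11) = 0.3503
−0.16·log₂(0.16) = 0.4230
Sum ≈ 2.7092 → 2.709 bits.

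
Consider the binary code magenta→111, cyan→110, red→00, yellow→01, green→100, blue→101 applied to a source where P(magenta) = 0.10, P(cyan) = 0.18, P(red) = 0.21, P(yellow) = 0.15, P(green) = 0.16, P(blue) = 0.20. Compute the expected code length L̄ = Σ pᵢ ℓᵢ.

2.64 bits/symbol

L̄ = Σ pᵢ·ℓᵢ = 0.10·3 + 0.18·3 + 0.21·2 + 0.15·2 + 0.16·3 + 0.20·3 = 2.64 bits/symbol.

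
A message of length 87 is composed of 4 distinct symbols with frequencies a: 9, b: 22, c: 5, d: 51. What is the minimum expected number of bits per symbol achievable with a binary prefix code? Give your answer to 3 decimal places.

1.575 bits/symbol

Probabilities are the counts divided by 87.
Repeatedly combine the two least-probable nodes; the expected code length is the sum of the merged weights.
merge 5/87 + 3/29 → 14/87
merge 14/87 + 22/87 → 12/29
merge 12/29 + 17/29 → 1
L = 14/87 + 12/29 + 1 = 137/87 ≈ 1.575 bits/symbol.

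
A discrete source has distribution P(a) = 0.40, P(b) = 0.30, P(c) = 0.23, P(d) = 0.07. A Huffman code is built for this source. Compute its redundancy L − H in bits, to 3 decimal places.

Entropy H = −Σ p log₂ p ≈ 1.8061 bits.
Huffman merges: 7/100+23/100→3/10; 3/10+3/10→3/5; 2/5+3/5→1. L = 19/10 ≈ 1.9000.
L − H = 1.9000 − 1.8061 = 0.094 bits.

0.094 bits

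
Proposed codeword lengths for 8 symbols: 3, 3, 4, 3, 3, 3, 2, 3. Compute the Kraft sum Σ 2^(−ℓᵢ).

With common denominator 2^4 = 16: Σ 2^(−ℓᵢ) = 2/16 + 2/16 + 1/16 + 2/16 + 2/16 + 2/16 + 4/16 + 2/16 = 17/16 = 1.0625.

1.0625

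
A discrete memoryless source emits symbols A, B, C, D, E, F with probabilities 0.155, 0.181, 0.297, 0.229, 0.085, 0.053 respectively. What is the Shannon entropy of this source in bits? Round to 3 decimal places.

2.397 bits

H = −Σ pᵢ log₂ pᵢ.
−0.155·log₂(0.155) = 0.4169
−0.181·log₂(0.181) = 0.4463
−0.297·log₂(0.297) = 0.5202
−0.229·log₂(0.229) = 0.4870
−0.085·log₂(0.085) = 0.3023
−0.053·log₂(0.053) = 0.2246
Sum ≈ 2.3973 → 2.397 bits.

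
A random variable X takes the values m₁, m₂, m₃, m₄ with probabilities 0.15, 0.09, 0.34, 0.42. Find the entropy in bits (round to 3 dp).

H = −Σ pᵢ log₂ pᵢ.
−0.15·log₂(0.15) = 0.4105
−0.09·log₂(0.09) = 0.3127
−0.34·log₂(0.34) = 0.5292
−0.42·log₂(0.42) = 0.5256
Sum ≈ 1.7780 → 1.778 bits.

1.778 bits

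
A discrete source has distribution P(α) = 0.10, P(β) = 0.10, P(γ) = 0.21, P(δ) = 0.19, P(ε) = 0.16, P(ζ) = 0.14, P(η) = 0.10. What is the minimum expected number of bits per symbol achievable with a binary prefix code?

2.79 bits/symbol

Repeatedly combine the two least-probable nodes; the expected code length is the sum of the merged weights.
merge 1/10 + 1/10 → 1/5
merge 1/10 + 7/50 → 6/25
merge 4/25 + 19/100 → 7/20
merge 1/5 + 21/100 → 41/100
merge 6/25 + 7/20 → 59/100
merge 41/100 + 59/100 → 1
L = 1/5 + 6/25 + 7/20 + 41/100 + 59/100 + 1 = 279/100 = 2.79 bits/symbol.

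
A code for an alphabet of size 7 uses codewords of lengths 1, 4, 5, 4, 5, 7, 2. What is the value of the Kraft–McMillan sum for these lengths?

0.9453125

With common denominator 2^7 = 128: Σ 2^(−ℓᵢ) = 64/128 + 8/128 + 4/128 + 8/128 + 4/128 + 1/128 + 32/128 = 121/128 = 0.9453125.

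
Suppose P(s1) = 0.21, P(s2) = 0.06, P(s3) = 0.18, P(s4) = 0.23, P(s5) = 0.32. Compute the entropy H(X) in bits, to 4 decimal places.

H = −Σ pᵢ log₂ pᵢ.
−0.21·log₂(0.21) = 0.4728
−0.06·log₂(0.06) = 0.2435
−0.18·log₂(0.18) = 0.4453
−0.23·log₂(0.23) = 0.4877
−0.32·log₂(0.32) = 0.5260
Sum ≈ 2.1754 → 2.1754 bits.

2.1754 bits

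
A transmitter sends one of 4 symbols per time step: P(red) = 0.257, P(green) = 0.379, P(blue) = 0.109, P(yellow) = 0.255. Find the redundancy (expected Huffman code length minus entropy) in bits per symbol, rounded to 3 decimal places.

0.099 bits

Entropy H = −Σ p log₂ p ≈ 1.8855 bits.
Huffman merges: 109/1000+51/200→91/250; 257/1000+91/250→621/1000; 379/1000+621/1000→1. L = 397/200 ≈ 1.9850.
L − H = 1.9850 − 1.8855 = 0.099 bits.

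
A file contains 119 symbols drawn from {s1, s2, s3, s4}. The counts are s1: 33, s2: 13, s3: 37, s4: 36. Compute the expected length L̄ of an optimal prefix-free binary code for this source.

Probabilities are the counts divided by 119.
Repeatedly combine the two least-probable nodes; the expected code length is the sum of the merged weights.
merge 13/119 + 33/119 → 46/119
merge 36/119 + 37/119 → 73/119
merge 46/119 + 73/119 → 1
L = 46/119 + 73/119 + 1 = 2 bits/symbol.

2 bits/symbol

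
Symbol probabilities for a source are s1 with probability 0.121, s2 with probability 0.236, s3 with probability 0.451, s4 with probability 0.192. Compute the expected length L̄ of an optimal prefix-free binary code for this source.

Repeatedly combine the two least-probable nodes; the expected code length is the sum of the merged weights.
merge 121/1000 + 24/125 → 313/1000
merge 59/250 + 313/1000 → 549/1000
merge 451/1000 + 549/1000 → 1
L = 313/1000 + 549/1000 + 1 = 931/500 = 1.862 bits/symbol.

1.862 bits/symbol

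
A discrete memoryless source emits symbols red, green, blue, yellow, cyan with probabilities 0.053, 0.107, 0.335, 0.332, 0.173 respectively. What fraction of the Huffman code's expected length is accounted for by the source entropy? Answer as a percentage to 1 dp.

Entropy H = −Σ p log₂ p ≈ 2.0642 bits.
Huffman merges: 53/1000+107/1000→4/25; 4/25+173/1000→333/1000; 83/250+333/1000→133/200; 67/200+133/200→1. L = 1079/500 ≈ 2.1580.
Efficiency = H/L = 2.0642/2.1580 = 95.7%.

95.7%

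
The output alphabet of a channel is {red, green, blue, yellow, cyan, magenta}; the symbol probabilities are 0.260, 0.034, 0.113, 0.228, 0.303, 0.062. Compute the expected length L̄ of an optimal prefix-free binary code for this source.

2.305 bits/symbol

Repeatedly combine the two least-probable nodes; the expected code length is the sum of the merged weights.
merge 17/500 + 31/500 → 12/125
merge 12/125 + 113/1000 → 209/1000
merge 209/1000 + 57/250 → 437/1000
merge 13/50 + 303/1000 → 563/1000
merge 437/1000 + 563/1000 → 1
L = 12/125 + 209/1000 + 437/1000 + 563/1000 + 1 = 461/200 = 2.305 bits/symbol.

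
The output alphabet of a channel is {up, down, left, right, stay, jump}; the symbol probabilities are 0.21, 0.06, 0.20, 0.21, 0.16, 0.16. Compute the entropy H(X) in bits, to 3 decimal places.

H = −Σ pᵢ log₂ pᵢ.
−0.21·log₂(0.21) = 0.4728
−0.06·log₂(0.06) = 0.2435
−0.20·log₂(0.20) = 0.4644
−0.21·log₂(0.21) = 0.4728
−0.16·log₂(0.16) = 0.4230
−0.16·log₂(0.16) = 0.4230
Sum ≈ 2.4996 → 2.500 bits.

2.500 bits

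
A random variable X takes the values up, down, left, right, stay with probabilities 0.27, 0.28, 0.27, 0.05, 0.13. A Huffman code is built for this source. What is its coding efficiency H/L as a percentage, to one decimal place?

Entropy H = −Σ p log₂ p ≈ 2.1330 bits.
Huffman merges: 1/20+13/100→9/50; 9/50+27/100→9/20; 27/100+7/25→11/20; 9/20+11/20→1. L = 109/50 ≈ 2.1800.
Efficiency = H/L = 2.1330/2.1800 = 97.8%.

97.8%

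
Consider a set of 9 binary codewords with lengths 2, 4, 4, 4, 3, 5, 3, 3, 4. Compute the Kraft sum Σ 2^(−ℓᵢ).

0.90625

With common denominator 2^5 = 32: Σ 2^(−ℓᵢ) = 8/32 + 2/32 + 2/32 + 2/32 + 4/32 + 1/32 + 4/32 + 4/32 + 2/32 = 29/32 = 0.90625.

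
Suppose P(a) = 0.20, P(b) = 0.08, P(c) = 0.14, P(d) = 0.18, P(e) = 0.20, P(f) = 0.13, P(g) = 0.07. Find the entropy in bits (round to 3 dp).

H = −Σ pᵢ log₂ pᵢ.
−0.20·log₂(0.20) = 0.4644
−0.08·log₂(0.08) = 0.2915
−0.14·log₂(0.14) = 0.3971
−0.18·log₂(0.18) = 0.4453
−0.20·log₂(0.20) = 0.4644
−0.13·log₂(0.13) = 0.3826
−0.07·log₂(0.07) = 0.2686
Sum ≈ 2.7139 → 2.714 bits.

2.714 bits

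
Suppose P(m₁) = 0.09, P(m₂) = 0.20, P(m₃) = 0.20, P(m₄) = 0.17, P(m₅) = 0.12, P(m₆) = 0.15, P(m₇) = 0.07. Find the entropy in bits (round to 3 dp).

H = −Σ pᵢ log₂ pᵢ.
−0.09·log₂(0.09) = 0.3127
−0.20·log₂(0.20) = 0.4644
−0.20·log₂(0.20) = 0.4644
−0.17·log₂(0.17) = 0.4346
−0.12·log₂(0.12) = 0.3671
−0.15·log₂(0.15) = 0.4105
−0.07·log₂(0.07) = 0.2686
Sum ≈ 2.7222 → 2.722 bits.

2.722 bits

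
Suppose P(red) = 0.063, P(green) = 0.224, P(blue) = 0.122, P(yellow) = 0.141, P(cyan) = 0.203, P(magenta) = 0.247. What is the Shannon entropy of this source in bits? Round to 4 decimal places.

H = −Σ pᵢ log₂ pᵢ.
−0.063·log₂(0.063) = 0.2513
−0.224·log₂(0.224) = 0.4835
−0.122·log₂(0.122) = 0.3703
−0.141·log₂(0.141) = 0.3985
−0.203·log₂(0.203) = 0.4670
−0.247·log₂(0.247) = 0.4983
Sum ≈ 2.4688 → 2.4688 bits.

2.4688 bits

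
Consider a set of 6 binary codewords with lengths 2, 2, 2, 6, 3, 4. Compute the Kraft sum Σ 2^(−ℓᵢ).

With common denominator 2^6 = 64: Σ 2^(−ℓᵢ) = 16/64 + 16/64 + 16/64 + 1/64 + 8/64 + 4/64 = 61/64 = 0.953125.

0.953125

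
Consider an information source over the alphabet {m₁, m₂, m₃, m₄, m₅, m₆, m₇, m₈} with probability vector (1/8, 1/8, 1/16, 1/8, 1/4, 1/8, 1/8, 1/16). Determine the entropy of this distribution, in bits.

2.875 bits

Each probability is a power of 1/2, so log₂(1/p) is an integer.
H = Σ p·log₂(1/p) = 1/8·3 + 1/8·3 + 1/16·4 + 1/8·3 + 1/4·2 + 1/8·3 + 1/8·3 + 1/16·4 = 2.875 bits.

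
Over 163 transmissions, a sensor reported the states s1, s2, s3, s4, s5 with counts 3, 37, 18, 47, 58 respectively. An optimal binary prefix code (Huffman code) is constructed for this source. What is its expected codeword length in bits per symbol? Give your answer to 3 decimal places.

2.129 bits/symbol

Probabilities are the counts divided by 163.
Repeatedly combine the two least-probable nodes; the expected code length is the sum of the merged weights.
merge 3/163 + 18/163 → 21/163
merge 21/163 + 37/163 → 58/163
merge 47/163 + 58/163 → 105/163
merge 58/163 + 105/163 → 1
L = 21/163 + 58/163 + 105/163 + 1 = 347/163 ≈ 2.129 bits/symbol.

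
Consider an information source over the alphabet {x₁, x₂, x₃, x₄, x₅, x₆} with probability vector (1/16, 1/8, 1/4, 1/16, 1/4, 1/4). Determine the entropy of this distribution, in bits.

Each probability is a power of 1/2, so log₂(1/p) is an integer.
H = Σ p·log₂(1/p) = 1/16·4 + 1/8·3 + 1/4·2 + 1/16·4 + 1/4·2 + 1/4·2 = 2.375 bits.

2.375 bits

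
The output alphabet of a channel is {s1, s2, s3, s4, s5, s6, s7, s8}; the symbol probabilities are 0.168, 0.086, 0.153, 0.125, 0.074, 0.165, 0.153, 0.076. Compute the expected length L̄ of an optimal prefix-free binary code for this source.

2.982 bits/symbol

Repeatedly combine the two least-probable nodes; the expected code length is the sum of the merged weights.
merge 37/500 + 19/250 → 3/20
merge 43/500 + 1/8 → 211/1000
merge 3/20 + 153/1000 → 303/1000
merge 153/1000 + 33/200 → 159/500
merge 21/125 + 211/1000 → 379/1000
merge 303/1000 + 159/500 → 621/1000
merge 379/1000 + 621/1000 → 1
L = 3/20 + 211/1000 + 303/1000 + 159/500 + 379/1000 + 621/1000 + 1 = 1491/500 = 2.982 bits/symbol.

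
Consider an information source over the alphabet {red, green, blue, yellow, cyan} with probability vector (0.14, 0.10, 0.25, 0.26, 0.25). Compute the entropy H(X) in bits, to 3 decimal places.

H = −Σ pᵢ log₂ pᵢ.
−0.14·log₂(0.14) = 0.3971
−0.10·log₂(0.10) = 0.3322
−0.25·log₂(0.25) = 0.5000
−0.26·log₂(0.26) = 0.5053
−0.25·log₂(0.25) = 0.5000
Sum ≈ 2.2346 → 2.235 bits.

2.235 bits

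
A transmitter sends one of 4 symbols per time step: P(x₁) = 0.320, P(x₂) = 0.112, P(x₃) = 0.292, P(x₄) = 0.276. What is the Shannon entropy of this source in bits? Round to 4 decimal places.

1.9110 bits

H = −Σ pᵢ log₂ pᵢ.
−0.320·log₂(0.320) = 0.5260
−0.112·log₂(0.112) = 0.3537
−0.292·log₂(0.292) = 0.5186
−0.276·log₂(0.276) = 0.5126
Sum ≈ 1.9110 → 1.9110 bits.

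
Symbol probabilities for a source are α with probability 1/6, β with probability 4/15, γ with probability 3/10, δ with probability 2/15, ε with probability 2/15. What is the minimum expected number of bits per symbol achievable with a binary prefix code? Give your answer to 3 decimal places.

2.267 bits/symbol

Repeatedly combine the two least-probable nodes; the expected code length is the sum of the merged weights.
merge 2/15 + 2/15 → 4/15
merge 1/6 + 4/15 → 13/30
merge 4/15 + 3/10 → 17/30
merge 13/30 + 17/30 → 1
L = 4/15 + 13/30 + 17/30 + 1 = 34/15 ≈ 2.267 bits/symbol.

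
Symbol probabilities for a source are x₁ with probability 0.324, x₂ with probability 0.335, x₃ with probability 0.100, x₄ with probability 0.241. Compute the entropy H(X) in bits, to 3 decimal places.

1.882 bits

H = −Σ pᵢ log₂ pᵢ.
−0.324·log₂(0.324) = 0.5268
−0.335·log₂(0.335) = 0.5286
−0.100·log₂(0.100) = 0.3322
−0.241·log₂(0.241) = 0.4947
Sum ≈ 1.8823 → 1.882 bits.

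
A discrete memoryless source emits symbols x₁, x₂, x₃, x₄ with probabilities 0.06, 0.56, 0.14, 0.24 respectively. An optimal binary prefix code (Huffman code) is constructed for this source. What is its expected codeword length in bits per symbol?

Repeatedly combine the two least-probable nodes; the expected code length is the sum of the merged weights.
merge 3/50 + 7/50 → 1/5
merge 1/5 + 6/25 → 11/25
merge 11/25 + 14/25 → 1
L = 1/5 + 11/25 + 1 = 41/25 = 1.64 bits/symbol.

1.64 bits/symbol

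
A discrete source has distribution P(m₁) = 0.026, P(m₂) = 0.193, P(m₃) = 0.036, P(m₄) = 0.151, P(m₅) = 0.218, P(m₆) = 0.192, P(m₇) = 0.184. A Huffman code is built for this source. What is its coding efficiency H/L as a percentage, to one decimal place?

Entropy H = −Σ p log₂ p ≈ 2.5650 bits.
Huffman merges: 13/500+9/250→31/500; 31/500+151/1000→213/1000; 23/125+24/125→47/125; 193/1000+213/1000→203/500; 109/500+47/125→297/500; 203/500+297/500→1. L = 2651/1000 ≈ 2.6510.
Efficiency = H/L = 2.5650/2.6510 = 96.8%.

96.8%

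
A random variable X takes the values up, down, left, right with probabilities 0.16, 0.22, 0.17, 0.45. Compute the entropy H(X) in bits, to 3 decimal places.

H = −Σ pᵢ log₂ pᵢ.
−0.16·log₂(0.16) = 0.4230
−0.22·log₂(0.22) = 0.4806
−0.17·log₂(0.17) = 0.4346
−0.45·log₂(0.45) = 0.5184
Sum ≈ 1.8566 → 1.857 bits.

1.857 bits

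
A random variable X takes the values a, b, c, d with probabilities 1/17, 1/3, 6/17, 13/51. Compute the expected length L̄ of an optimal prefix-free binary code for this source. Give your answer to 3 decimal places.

1.961 bits/symbol

Repeatedly combine the two least-probable nodes; the expected code length is the sum of the merged weights.
merge 1/17 + 13/51 → 16/51
merge 16/51 + 1/3 → 11/17
merge 6/17 + 11/17 → 1
L = 16/51 + 11/17 + 1 = 100/51 ≈ 1.961 bits/symbol.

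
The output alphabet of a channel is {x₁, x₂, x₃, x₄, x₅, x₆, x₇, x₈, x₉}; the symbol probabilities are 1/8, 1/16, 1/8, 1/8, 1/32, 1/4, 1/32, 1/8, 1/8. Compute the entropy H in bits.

2.9375 bits

Each probability is a power of 1/2, so log₂(1/p) is an integer.
H = Σ p·log₂(1/p) = 1/8·3 + 1/16·4 + 1/8·3 + 1/8·3 + 1/32·5 + 1/4·2 + 1/32·5 + 1/8·3 + 1/8·3 = 2.9375 bits.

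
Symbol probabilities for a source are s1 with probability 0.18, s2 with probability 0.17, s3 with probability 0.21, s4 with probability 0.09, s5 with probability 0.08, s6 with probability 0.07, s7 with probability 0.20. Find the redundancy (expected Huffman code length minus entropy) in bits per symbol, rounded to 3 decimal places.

0.050 bits

Entropy H = −Σ p log₂ p ≈ 2.6898 bits.
Huffman merges: 7/100+2/25→3/20; 9/100+3/20→6/25; 17/100+9/50→7/20; 1/5+21/100→41/100; 6/25+7/20→59/100; 41/100+59/100→1. L = 137/50 ≈ 2.7400.
L − H = 2.7400 − 2.6898 = 0.050 bits.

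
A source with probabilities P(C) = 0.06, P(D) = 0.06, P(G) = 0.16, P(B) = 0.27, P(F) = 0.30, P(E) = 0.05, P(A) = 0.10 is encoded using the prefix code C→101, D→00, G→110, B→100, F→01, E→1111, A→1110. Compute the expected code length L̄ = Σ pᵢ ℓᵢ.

L̄ = Σ pᵢ·ℓᵢ = 0.06·3 + 0.06·2 + 0.16·3 + 0.27·3 + 0.30·2 + 0.05·4 + 0.10·4 = 2.79 bits/symbol.

2.79 bits/symbol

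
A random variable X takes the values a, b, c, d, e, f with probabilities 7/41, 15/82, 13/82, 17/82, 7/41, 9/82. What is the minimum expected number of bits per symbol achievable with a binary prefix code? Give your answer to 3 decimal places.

2.610 bits/symbol

Repeatedly combine the two least-probable nodes; the expected code length is the sum of the merged weights.
merge 9/82 + 13/82 → 11/41
merge 7/41 + 7/41 → 14/41
merge 15/82 + 17/82 → 16/41
merge 11/41 + 14/41 → 25/41
merge 16/41 + 25/41 → 1
L = 11/41 + 14/41 + 16/41 + 25/41 + 1 = 107/41 ≈ 2.610 bits/symbol.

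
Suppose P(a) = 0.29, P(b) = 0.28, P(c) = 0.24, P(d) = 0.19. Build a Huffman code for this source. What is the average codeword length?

Repeatedly combine the two least-probable nodes; the expected code length is the sum of the merged weights.
merge 19/100 + 6/25 → 43/100
merge 7/25 + 29/100 → 57/100
merge 43/100 + 57/100 → 1
L = 43/100 + 57/100 + 1 = 2 bits/symbol.

2 bits/symbol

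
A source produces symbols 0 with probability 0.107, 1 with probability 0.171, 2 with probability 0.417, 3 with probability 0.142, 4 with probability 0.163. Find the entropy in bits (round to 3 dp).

2.133 bits

H = −Σ pᵢ log₂ pᵢ.
−0.107·log₂(0.107) = 0.3450
−0.171·log₂(0.171) = 0.4357
−0.417·log₂(0.417) = 0.5262
−0.142·log₂(0.142) = 0.3999
−0.163·log₂(0.163) = 0.4266
Sum ≈ 2.1334 → 2.133 bits.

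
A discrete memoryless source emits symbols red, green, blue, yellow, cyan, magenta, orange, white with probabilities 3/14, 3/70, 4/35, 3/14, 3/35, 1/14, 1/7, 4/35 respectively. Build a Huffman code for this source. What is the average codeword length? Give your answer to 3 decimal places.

2.886 bits/symbol

Repeatedly combine the two least-probable nodes; the expected code length is the sum of the merged weights.
merge 3/70 + 1/14 → 4/35
merge 3/35 + 4/35 → 1/5
merge 4/35 + 4/35 → 8/35
merge 1/7 + 1/5 → 12/35
merge 3/14 + 3/14 → 3/7
merge 8/35 + 12/35 → 4/7
merge 3/7 + 4/7 → 1
L = 4/35 + 1/5 + 8/35 + 12/35 + 3/7 + 4/7 + 1 = 101/35 ≈ 2.886 bits/symbol.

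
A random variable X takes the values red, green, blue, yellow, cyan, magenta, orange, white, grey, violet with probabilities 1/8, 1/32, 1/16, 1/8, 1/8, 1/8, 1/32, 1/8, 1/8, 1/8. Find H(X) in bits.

Each probability is a power of 1/2, so log₂(1/p) is an integer.
H = Σ p·log₂(1/p) = 1/8·3 + 1/32·5 + 1/16·4 + 1/8·3 + 1/8·3 + 1/8·3 + 1/32·5 + 1/8·3 + 1/8·3 + 1/8·3 = 3.1875 bits.

3.1875 bits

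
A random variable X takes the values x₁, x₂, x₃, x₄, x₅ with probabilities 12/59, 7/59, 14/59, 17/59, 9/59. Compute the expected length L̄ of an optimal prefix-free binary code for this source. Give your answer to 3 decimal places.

2.271 bits/symbol

Repeatedly combine the two least-probable nodes; the expected code length is the sum of the merged weights.
merge 7/59 + 9/59 → 16/59
merge 12/59 + 14/59 → 26/59
merge 16/59 + 17/59 → 33/59
merge 26/59 + 33/59 → 1
L = 16/59 + 26/59 + 33/59 + 1 = 134/59 ≈ 2.271 bits/symbol.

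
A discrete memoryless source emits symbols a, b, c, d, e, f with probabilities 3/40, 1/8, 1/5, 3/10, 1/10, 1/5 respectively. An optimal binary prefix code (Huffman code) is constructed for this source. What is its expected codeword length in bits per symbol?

Repeatedly combine the two least-probable nodes; the expected code length is the sum of the merged weights.
merge 3/40 + 1/10 → 7/40
merge 1/8 + 7/40 → 3/10
merge 1/5 + 1/5 → 2/5
merge 3/10 + 3/10 → 3/5
merge 2/5 + 3/5 → 1
L = 7/40 + 3/10 + 2/5 + 3/5 + 1 = 99/40 = 2.475 bits/symbol.

2.475 bits/symbol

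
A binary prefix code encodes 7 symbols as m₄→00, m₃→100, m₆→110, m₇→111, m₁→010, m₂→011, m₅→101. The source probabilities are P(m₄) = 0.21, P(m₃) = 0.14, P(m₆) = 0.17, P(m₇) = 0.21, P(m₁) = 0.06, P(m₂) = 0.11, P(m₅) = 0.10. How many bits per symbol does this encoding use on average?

L̄ = Σ pᵢ·ℓᵢ = 0.21·2 + 0.14·3 + 0.17·3 + 0.21·3 + 0.06·3 + 0.11·3 + 0.10·3 = 2.79 bits/symbol.

2.79 bits/symbol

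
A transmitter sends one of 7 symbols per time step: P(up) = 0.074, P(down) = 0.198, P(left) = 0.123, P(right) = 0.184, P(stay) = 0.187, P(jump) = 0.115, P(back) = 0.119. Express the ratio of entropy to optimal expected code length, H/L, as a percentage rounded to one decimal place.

97.7%

Entropy H = −Σ p log₂ p ≈ 2.7384 bits.
Huffman merges: 37/500+23/200→189/1000; 119/1000+123/1000→121/500; 23/125+187/1000→371/1000; 189/1000+99/500→387/1000; 121/500+371/1000→613/1000; 387/1000+613/1000→1. L = 1401/500 ≈ 2.8020.
Efficiency = H/L = 2.7384/2.8020 = 97.7%.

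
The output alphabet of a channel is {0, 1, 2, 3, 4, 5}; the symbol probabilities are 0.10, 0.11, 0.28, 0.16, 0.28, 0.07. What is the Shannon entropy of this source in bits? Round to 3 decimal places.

2.402 bits

H = −Σ pᵢ log₂ pᵢ.
−0.10·log₂(0.10) = 0.3322
−0.11·log₂(0.11) = 0.3503
−0.28·log₂(0.28) = 0.5142
−0.16·log₂(0.16) = 0.4230
−0.28·log₂(0.28) = 0.5142
−0.07·log₂(0.07) = 0.2686
Sum ≈ 2.4025 → 2.402 bits.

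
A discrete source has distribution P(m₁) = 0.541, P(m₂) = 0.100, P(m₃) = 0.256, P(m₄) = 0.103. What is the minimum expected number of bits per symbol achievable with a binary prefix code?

Repeatedly combine the two least-probable nodes; the expected code length is the sum of the merged weights.
merge 1/10 + 103/1000 → 203/1000
merge 203/1000 + 32/125 → 459/1000
merge 459/1000 + 541/1000 → 1
L = 203/1000 + 459/1000 + 1 = 831/500 = 1.662 bits/symbol.

1.662 bits/symbol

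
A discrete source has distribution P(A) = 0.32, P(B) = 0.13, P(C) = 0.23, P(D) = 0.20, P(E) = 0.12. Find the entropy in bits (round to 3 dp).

H = −Σ pᵢ log₂ pᵢ.
−0.32·log₂(0.32) = 0.5260
−0.13·log₂(0.13) = 0.3826
−0.23·log₂(0.23) = 0.4877
−0.20·log₂(0.20) = 0.4644
−0.12·log₂(0.12) = 0.3671
Sum ≈ 2.2278 → 2.228 bits.

2.228 bits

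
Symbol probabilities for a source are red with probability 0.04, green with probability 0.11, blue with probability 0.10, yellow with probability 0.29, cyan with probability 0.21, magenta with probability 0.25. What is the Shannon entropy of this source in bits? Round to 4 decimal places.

2.3590 bits

H = −Σ pᵢ log₂ pᵢ.
−0.04·log₂(0.04) = 0.1858
−0.11·log₂(0.11) = 0.3503
−0.10·log₂(0.10) = 0.3322
−0.29·log₂(0.29) = 0.5179
−0.21·log₂(0.21) = 0.4728
−0.25·log₂(0.25) = 0.5000
Sum ≈ 2.3590 → 2.3590 bits.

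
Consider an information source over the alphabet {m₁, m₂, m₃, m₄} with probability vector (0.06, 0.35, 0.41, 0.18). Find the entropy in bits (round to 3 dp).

H = −Σ pᵢ log₂ pᵢ.
−0.06·log₂(0.06) = 0.2435
−0.35·log₂(0.35) = 0.5301
−0.41·log₂(0.41) = 0.5274
−0.18·log₂(0.18) = 0.4453
Sum ≈ 1.7463 → 1.746 bits.

1.746 bits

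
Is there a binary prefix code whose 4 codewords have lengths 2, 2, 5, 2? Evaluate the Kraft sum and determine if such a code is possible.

0.78125; yes

With common denominator 2^5 = 32: Σ 2^(−ℓᵢ) = 8/32 + 8/32 + 1/32 + 8/32 = 25/32 = 0.78125.
Kraft's inequality requires Σ ≤ 1; here Σ = 0.78125 ≤ 1, so such a prefix code exists.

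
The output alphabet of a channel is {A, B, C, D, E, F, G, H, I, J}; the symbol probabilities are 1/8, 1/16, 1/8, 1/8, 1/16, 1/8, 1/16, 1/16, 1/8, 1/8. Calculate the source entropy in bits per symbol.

3.25 bits

Each probability is a power of 1/2, so log₂(1/p) is an integer.
H = Σ p·log₂(1/p) = 1/8·3 + 1/16·4 + 1/8·3 + 1/8·3 + 1/16·4 + 1/8·3 + 1/16·4 + 1/16·4 + 1/8·3 + 1/8·3 = 3.25 bits.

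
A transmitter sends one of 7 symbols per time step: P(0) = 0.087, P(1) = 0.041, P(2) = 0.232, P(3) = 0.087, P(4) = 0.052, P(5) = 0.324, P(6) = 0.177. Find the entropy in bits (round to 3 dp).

H = −Σ pᵢ log₂ pᵢ.
−0.087·log₂(0.087) = 0.3065
−0.041·log₂(0.041) = 0.1889
−0.232·log₂(0.232) = 0.4890
−0.087·log₂(0.087) = 0.3065
−0.052·log₂(0.052) = 0.2218
−0.324·log₂(0.324) = 0.5268
−0.177·log₂(0.177) = 0.4422
Sum ≈ 2.4817 → 2.482 bits.

2.482 bits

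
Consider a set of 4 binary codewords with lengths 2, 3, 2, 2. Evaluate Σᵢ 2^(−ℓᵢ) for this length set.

With common denominator 2^3 = 8: Σ 2^(−ℓᵢ) = 2/8 + 1/8 + 2/8 + 2/8 = 7/8 = 0.875.

0.875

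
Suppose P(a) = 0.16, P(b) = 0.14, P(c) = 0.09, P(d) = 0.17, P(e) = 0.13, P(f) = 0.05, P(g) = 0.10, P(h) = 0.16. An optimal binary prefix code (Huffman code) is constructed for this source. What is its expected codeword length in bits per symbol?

Repeatedly combine the two least-probable nodes; the expected code length is the sum of the merged weights.
merge 1/20 + 9/100 → 7/50
merge 1/10 + 13/100 → 23/100
merge 7/50 + 7/50 → 7/25
merge 4/25 + 4/25 → 8/25
merge 17/100 + 23/100 → 2/5
merge 7/25 + 8/25 → 3/5
merge 2/5 + 3/5 → 1
L = 7/50 + 23/100 + 7/25 + 8/25 + 2/5 + 3/5 + 1 = 297/100 = 2.97 bits/symbol.

2.97 bits/symbol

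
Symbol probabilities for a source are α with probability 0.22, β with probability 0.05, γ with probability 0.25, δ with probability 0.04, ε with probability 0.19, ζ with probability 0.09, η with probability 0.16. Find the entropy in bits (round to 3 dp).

H = −Σ pᵢ log₂ pᵢ.
−0.22·log₂(0.22) = 0.4806
−0.05·log₂(0.05) = 0.2161
−0.25·log₂(0.25) = 0.5000
−0.04·log₂(0.04) = 0.1858
−0.19·log₂(0.19) = 0.4552
−0.09·log₂(0.09) = 0.3127
−0.16·log₂(0.16) = 0.4230
Sum ≈ 2.5733 → 2.573 bits.

2.573 bits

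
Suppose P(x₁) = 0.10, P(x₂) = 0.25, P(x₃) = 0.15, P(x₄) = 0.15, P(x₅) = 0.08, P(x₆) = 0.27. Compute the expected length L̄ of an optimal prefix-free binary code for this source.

2.48 bits/symbol

Repeatedly combine the two least-probable nodes; the expected code length is the sum of the merged weights.
merge 2/25 + 1/10 → 9/50
merge 3/20 + 3/20 → 3/10
merge 9/50 + 1/4 → 43/100
merge 27/100 + 3/10 → 57/100
merge 43/100 + 57/100 → 1
L = 9/50 + 3/10 + 43/100 + 57/100 + 1 = 62/25 = 2.48 bits/symbol.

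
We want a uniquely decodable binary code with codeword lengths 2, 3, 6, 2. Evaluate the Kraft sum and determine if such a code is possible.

0.640625; yes

With common denominator 2^6 = 64: Σ 2^(−ℓᵢ) = 16/64 + 8/64 + 1/64 + 16/64 = 41/64 = 0.640625.
Kraft's inequality requires Σ ≤ 1; here Σ = 0.640625 ≤ 1, so such a prefix code exists.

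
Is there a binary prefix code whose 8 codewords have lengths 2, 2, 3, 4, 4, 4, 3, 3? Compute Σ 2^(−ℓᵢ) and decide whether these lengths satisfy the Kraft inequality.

With common denominator 2^4 = 16: Σ 2^(−ℓᵢ) = 4/16 + 4/16 + 2/16 + 1/16 + 1/16 + 1/16 + 2/16 + 2/16 = 17/16 = 1.0625.
Kraft's inequality requires Σ ≤ 1; here Σ = 1.0625 > 1, so no such prefix code exists.

1.0625; no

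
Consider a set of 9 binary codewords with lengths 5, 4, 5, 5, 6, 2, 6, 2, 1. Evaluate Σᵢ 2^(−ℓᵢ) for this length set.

With common denominator 2^6 = 64: Σ 2^(−ℓᵢ) = 2/64 + 4/64 + 2/64 + 2/64 + 1/64 + 16/64 + 1/64 + 16/64 + 32/64 = 76/64 = 1.1875.

1.1875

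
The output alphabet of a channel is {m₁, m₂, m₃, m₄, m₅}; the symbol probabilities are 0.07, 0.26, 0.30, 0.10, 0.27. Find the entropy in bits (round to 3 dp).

2.137 bits

H = −Σ pᵢ log₂ pᵢ.
−0.07·log₂(0.07) = 0.2686
−0.26·log₂(0.26) = 0.5053
−0.30·log₂(0.30) = 0.5211
−0.10·log₂(0.10) = 0.3322
−0.27·log₂(0.27) = 0.5100
Sum ≈ 2.1371 → 2.137 bits.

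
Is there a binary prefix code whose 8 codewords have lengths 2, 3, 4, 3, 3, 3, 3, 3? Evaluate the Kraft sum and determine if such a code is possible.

With common denominator 2^4 = 16: Σ 2^(−ℓᵢ) = 4/16 + 2/16 + 1/16 + 2/16 + 2/16 + 2/16 + 2/16 + 2/16 = 17/16 = 1.0625.
Kraft's inequality requires Σ ≤ 1; here Σ = 1.0625 > 1, so no such prefix code exists.

1.0625; no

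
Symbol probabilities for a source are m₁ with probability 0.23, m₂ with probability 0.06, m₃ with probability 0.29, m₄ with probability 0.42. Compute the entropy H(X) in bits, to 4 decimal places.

H = −Σ pᵢ log₂ pᵢ.
−0.23·log₂(0.23) = 0.4877
−0.06·log₂(0.06) = 0.2435
−0.29·log₂(0.29) = 0.5179
−0.42·log₂(0.42) = 0.5256
Sum ≈ 1.7748 → 1.7748 bits.

1.7748 bits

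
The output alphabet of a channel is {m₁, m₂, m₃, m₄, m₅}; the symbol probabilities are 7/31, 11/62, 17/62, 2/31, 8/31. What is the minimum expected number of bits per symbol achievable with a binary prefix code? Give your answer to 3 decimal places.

2.242 bits/symbol

Repeatedly combine the two least-probable nodes; the expected code length is the sum of the merged weights.
merge 2/31 + 11/62 → 15/62
merge 7/31 + 15/62 → 29/62
merge 8/31 + 17/62 → 33/62
merge 29/62 + 33/62 → 1
L = 15/62 + 29/62 + 33/62 + 1 = 139/62 ≈ 2.242 bits/symbol.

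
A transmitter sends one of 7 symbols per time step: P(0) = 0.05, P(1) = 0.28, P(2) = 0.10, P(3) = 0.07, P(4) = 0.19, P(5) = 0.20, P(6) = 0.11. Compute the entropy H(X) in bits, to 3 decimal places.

2.601 bits

H = −Σ pᵢ log₂ pᵢ.
−0.05·log₂(0.05) = 0.2161
−0.28·log₂(0.28) = 0.5142
−0.10·log₂(0.10) = 0.3322
−0.07·log₂(0.07) = 0.2686
−0.19·log₂(0.19) = 0.4552
−0.20·log₂(0.20) = 0.4644
−0.11·log₂(0.11) = 0.3503
Sum ≈ 2.6010 → 2.601 bits.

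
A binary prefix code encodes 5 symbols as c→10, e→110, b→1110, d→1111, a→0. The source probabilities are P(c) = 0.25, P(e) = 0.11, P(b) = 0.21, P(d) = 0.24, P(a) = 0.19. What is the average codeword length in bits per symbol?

L̄ = Σ pᵢ·ℓᵢ = 0.25·2 + 0.11·3 + 0.21·4 + 0.24·4 + 0.19·1 = 2.82 bits/symbol.

2.82 bits/symbol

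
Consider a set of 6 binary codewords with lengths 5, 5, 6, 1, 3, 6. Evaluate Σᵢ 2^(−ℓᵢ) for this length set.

0.71875

With common denominator 2^6 = 64: Σ 2^(−ℓᵢ) = 2/64 + 2/64 + 1/64 + 32/64 + 8/64 + 1/64 = 46/64 = 0.71875.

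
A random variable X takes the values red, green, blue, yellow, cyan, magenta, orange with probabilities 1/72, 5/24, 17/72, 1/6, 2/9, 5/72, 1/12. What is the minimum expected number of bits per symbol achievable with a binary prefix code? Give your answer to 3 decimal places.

2.583 bits/symbol

Repeatedly combine the two least-probable nodes; the expected code length is the sum of the merged weights.
merge 1/72 + 5/72 → 1/12
merge 1/12 + 1/12 → 1/6
merge 1/6 + 1/6 → 1/3
merge 5/24 + 2/9 → 31/72
merge 17/72 + 1/3 → 41/72
merge 31/72 + 41/72 → 1
L = 1/12 + 1/6 + 1/3 + 31/72 + 41/72 + 1 = 31/12 ≈ 2.583 bits/symbol.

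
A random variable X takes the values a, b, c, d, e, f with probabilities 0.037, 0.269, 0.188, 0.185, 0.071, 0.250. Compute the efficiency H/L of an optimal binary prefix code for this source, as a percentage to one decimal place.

Entropy H = −Σ p log₂ p ≈ 2.3602 bits.
Huffman merges: 37/1000+71/1000→27/250; 27/250+37/200→293/1000; 47/250+1/4→219/500; 269/1000+293/1000→281/500; 219/500+281/500→1. L = 2401/1000 ≈ 2.4010.
Efficiency = H/L = 2.3602/2.4010 = 98.3%.

98.3%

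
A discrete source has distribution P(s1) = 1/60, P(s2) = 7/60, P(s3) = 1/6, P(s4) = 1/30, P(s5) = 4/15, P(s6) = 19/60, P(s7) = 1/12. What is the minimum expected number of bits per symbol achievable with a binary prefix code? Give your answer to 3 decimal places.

Repeatedly combine the two least-probable nodes; the expected code length is the sum of the merged weights.
merge 1/60 + 1/30 → 1/20
merge 1/20 + 1/12 → 2/15
merge 7/60 + 2/15 → 1/4
merge 1/6 + 1/4 → 5/12
merge 4/15 + 19/60 → 7/12
merge 5/12 + 7/12 → 1
L = 1/20 + 2/15 + 1/4 + 5/12 + 7/12 + 1 = 73/30 ≈ 2.433 bits/symbol.

2.433 bits/symbol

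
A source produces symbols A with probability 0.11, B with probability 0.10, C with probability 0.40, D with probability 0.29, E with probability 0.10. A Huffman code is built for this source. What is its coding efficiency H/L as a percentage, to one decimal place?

Entropy H = −Σ p log₂ p ≈ 2.0613 bits.
Huffman merges: 1/10+1/10→1/5; 11/100+1/5→31/100; 29/100+31/100→3/5; 2/5+3/5→1. L = 211/100 ≈ 2.1100.
Efficiency = H/L = 2.0613/2.1100 = 97.7%.

97.7%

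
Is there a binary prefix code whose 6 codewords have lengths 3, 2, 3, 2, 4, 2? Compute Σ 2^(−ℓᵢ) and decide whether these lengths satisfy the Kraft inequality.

1.0625; no

With common denominator 2^4 = 16: Σ 2^(−ℓᵢ) = 2/16 + 4/16 + 2/16 + 4/16 + 1/16 + 4/16 = 17/16 = 1.0625.
Kraft's inequality requires Σ ≤ 1; here Σ = 1.0625 > 1, so no such prefix code exists.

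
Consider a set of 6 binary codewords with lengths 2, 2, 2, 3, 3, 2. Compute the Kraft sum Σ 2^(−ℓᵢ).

With common denominator 2^3 = 8: Σ 2^(−ℓᵢ) = 2/8 + 2/8 + 2/8 + 1/8 + 1/8 + 2/8 = 10/8 = 1.25.

1.25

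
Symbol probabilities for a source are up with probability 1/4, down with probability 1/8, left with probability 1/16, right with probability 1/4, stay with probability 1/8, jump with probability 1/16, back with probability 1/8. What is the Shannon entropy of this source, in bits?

Each probability is a power of 1/2, so log₂(1/p) is an integer.
H = Σ p·log₂(1/p) = 1/4·2 + 1/8·3 + 1/16·4 + 1/4·2 + 1/8·3 + 1/16·4 + 1/8·3 = 2.625 bits.

2.625 bits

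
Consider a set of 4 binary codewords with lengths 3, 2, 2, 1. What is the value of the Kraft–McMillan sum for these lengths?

With common denominator 2^3 = 8: Σ 2^(−ℓᵢ) = 1/8 + 2/8 + 2/8 + 4/8 = 9/8 = 1.125.

1.125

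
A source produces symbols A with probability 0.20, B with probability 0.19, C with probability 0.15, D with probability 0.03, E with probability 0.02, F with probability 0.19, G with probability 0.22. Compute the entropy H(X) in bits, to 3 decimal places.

H = −Σ pᵢ log₂ pᵢ.
−0.20·log₂(0.20) = 0.4644
−0.19·log₂(0.19) = 0.4552
−0.15·log₂(0.15) = 0.4105
−0.03·log₂(0.03) = 0.1518
−0.02·log₂(0.02) = 0.1129
−0.19·log₂(0.19) = 0.4552
−0.22·log₂(0.22) = 0.4806
Sum ≈ 2.5306 → 2.531 bits.

2.531 bits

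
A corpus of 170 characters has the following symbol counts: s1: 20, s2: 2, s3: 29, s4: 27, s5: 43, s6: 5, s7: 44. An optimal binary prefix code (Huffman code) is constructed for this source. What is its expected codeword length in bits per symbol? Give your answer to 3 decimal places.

2.518 bits/symbol

Probabilities are the counts divided by 170.
Repeatedly combine the two least-probable nodes; the expected code length is the sum of the merged weights.
merge 1/85 + 1/34 → 7/170
merge 7/170 + 2/17 → 27/170
merge 27/170 + 27/170 → 27/85
merge 29/170 + 43/170 → 36/85
merge 22/85 + 27/85 → 49/85
merge 36/85 + 49/85 → 1
L = 7/170 + 27/170 + 27/85 + 36/85 + 49/85 + 1 = 214/85 ≈ 2.518 bits/symbol.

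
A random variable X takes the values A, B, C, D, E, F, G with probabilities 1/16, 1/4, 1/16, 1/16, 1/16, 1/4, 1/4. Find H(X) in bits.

Each probability is a power of 1/2, so log₂(1/p) is an integer.
H = Σ p·log₂(1/p) = 1/16·4 + 1/4·2 + 1/16·4 + 1/16·4 + 1/16·4 + 1/4·2 + 1/4·2 = 2.5 bits.

2.5 bits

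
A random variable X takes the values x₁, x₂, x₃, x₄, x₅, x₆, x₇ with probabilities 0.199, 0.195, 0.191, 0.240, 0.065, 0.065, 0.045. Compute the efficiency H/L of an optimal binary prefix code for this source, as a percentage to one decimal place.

97.6%

Entropy H = −Σ p log₂ p ≈ 2.5877 bits.
Huffman merges: 9/200+13/200→11/100; 13/200+11/100→7/40; 7/40+191/1000→183/500; 39/200+199/1000→197/500; 6/25+183/500→303/500; 197/500+303/500→1. L = 2651/1000 ≈ 2.6510.
Efficiency = H/L = 2.5877/2.6510 = 97.6%.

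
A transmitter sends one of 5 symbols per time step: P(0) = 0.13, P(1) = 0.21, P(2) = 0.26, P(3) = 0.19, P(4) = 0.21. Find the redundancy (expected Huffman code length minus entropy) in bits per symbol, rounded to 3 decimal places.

0.031 bits

Entropy H = −Σ p log₂ p ≈ 2.2888 bits.
Huffman merges: 13/100+19/100→8/25; 21/100+21/100→21/50; 13/50+8/25→29/50; 21/50+29/50→1. L = 58/25 ≈ 2.3200.
L − H = 2.3200 − 2.2888 = 0.031 bits.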